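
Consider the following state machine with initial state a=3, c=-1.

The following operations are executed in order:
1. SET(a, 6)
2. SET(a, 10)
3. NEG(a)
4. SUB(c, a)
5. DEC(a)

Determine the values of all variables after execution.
{a: -11, c: 9}

Step-by-step execution:
Initial: a=3, c=-1
After step 1 (SET(a, 6)): a=6, c=-1
After step 2 (SET(a, 10)): a=10, c=-1
After step 3 (NEG(a)): a=-10, c=-1
After step 4 (SUB(c, a)): a=-10, c=9
After step 5 (DEC(a)): a=-11, c=9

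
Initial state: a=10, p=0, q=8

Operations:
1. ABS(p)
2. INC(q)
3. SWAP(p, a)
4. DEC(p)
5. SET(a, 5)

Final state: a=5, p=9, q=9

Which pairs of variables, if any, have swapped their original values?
None

Comparing initial and final values:
q: 8 → 9
a: 10 → 5
p: 0 → 9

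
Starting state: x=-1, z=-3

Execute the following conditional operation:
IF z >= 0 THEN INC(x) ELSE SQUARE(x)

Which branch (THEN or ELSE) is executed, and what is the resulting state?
Branch: ELSE, Final state: x=1, z=-3

Evaluating condition: z >= 0
z = -3
Condition is False, so ELSE branch executes
After SQUARE(x): x=1, z=-3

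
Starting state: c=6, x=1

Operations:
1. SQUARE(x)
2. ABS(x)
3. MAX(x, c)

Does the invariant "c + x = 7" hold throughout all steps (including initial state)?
No, violated after step 3

The invariant is violated after step 3.

State at each step:
Initial: c=6, x=1
After step 1: c=6, x=1
After step 2: c=6, x=1
After step 3: c=6, x=6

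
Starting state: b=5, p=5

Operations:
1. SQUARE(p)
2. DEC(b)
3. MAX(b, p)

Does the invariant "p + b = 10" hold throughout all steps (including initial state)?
No, violated after step 1

The invariant is violated after step 1.

State at each step:
Initial: b=5, p=5
After step 1: b=5, p=25
After step 2: b=4, p=25
After step 3: b=25, p=25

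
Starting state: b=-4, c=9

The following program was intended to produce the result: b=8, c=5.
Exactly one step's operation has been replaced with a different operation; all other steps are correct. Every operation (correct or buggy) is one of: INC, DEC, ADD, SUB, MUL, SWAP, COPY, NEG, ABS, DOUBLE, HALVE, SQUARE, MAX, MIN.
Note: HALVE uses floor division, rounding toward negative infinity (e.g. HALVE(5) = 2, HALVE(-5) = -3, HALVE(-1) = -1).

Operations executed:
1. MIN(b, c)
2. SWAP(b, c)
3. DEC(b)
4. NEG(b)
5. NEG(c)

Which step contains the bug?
Step 4

Trace with buggy code:
Initial: b=-4, c=9
After step 1: b=-4, c=9
After step 2: b=9, c=-4
After step 3: b=8, c=-4
After step 4: b=-8, c=-4
After step 5: b=-8, c=4
Actual final b=-8, c=4 ≠ expected b=8, c=5.
Step 4 is the only position where a single-operation replacement can produce the expected result.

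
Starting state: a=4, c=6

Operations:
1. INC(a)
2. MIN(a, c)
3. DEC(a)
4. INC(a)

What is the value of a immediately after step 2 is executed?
a = 5

Tracing a through execution:
Initial: a = 4
After step 1 (INC(a)): a = 5
After step 2 (MIN(a, c)): a = 5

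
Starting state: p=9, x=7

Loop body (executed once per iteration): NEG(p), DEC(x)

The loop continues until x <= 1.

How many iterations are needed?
6

Tracing iterations:
Initial: p=9, x=7
After iteration 1: p=-9, x=6
After iteration 2: p=9, x=5
After iteration 3: p=-9, x=4
After iteration 4: p=9, x=3
After iteration 5: p=-9, x=2
After iteration 6: p=9, x=1
x <= 1 now holds, so the loop exits after 6 iterations.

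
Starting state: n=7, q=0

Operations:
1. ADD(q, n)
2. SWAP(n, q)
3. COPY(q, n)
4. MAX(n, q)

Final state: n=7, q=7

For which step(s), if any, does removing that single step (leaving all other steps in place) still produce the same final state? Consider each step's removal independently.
Step(s) 2, 3, 4

Testing removal of each single step:
Without step 1: final = n=0, q=0 (different)
Without step 2: final = n=7, q=7 (same)
Without step 3: final = n=7, q=7 (same)
Without step 4: final = n=7, q=7 (same)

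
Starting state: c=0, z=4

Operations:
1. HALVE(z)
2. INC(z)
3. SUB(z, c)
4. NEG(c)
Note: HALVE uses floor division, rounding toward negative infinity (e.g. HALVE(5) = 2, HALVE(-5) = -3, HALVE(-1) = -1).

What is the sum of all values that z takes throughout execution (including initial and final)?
15

Values of z at each step:
Initial: z = 4
After step 1: z = 2
After step 2: z = 3
After step 3: z = 3
After step 4: z = 3
Sum = 4 + 2 + 3 + 3 + 3 = 15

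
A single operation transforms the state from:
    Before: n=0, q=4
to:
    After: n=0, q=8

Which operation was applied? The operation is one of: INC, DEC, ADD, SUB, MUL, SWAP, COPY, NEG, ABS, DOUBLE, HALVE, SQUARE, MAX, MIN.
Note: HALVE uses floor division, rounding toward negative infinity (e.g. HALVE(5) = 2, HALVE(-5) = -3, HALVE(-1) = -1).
DOUBLE(q)

Analyzing the change:
Before: n=0, q=4
After: n=0, q=8
Variable q changed from 4 to 8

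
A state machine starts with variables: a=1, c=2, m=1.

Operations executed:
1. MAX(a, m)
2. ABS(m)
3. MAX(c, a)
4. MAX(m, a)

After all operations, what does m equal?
m = 1

Tracing execution:
Step 1: MAX(a, m) → m = 1
Step 2: ABS(m) → m = 1
Step 3: MAX(c, a) → m = 1
Step 4: MAX(m, a) → m = 1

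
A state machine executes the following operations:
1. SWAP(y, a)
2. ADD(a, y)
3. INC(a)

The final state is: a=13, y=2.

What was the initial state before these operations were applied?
a=2, y=10

Working backwards:
Final state: a=13, y=2
Before step 3 (INC(a)): a=12, y=2
Before step 2 (ADD(a, y)): a=10, y=2
Before step 1 (SWAP(y, a)): a=2, y=10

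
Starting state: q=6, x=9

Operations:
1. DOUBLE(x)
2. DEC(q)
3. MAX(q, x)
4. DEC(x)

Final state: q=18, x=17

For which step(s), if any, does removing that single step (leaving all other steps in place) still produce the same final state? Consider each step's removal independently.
Step(s) 2

Testing removal of each single step:
Without step 1: final = q=9, x=8 (different)
Without step 2: final = q=18, x=17 (same)
Without step 3: final = q=5, x=17 (different)
Without step 4: final = q=18, x=18 (different)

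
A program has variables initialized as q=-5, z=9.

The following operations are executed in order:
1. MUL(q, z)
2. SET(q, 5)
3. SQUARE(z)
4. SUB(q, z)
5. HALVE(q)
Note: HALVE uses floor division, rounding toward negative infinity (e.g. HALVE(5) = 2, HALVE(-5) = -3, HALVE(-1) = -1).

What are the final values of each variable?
{q: -38, z: 81}

Step-by-step execution:
Initial: q=-5, z=9
After step 1 (MUL(q, z)): q=-45, z=9
After step 2 (SET(q, 5)): q=5, z=9
After step 3 (SQUARE(z)): q=5, z=81
After step 4 (SUB(q, z)): q=-76, z=81
After step 5 (HALVE(q)): q=-38, z=81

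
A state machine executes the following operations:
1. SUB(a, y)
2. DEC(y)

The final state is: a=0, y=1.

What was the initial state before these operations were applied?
a=2, y=2

Working backwards:
Final state: a=0, y=1
Before step 2 (DEC(y)): a=0, y=2
Before step 1 (SUB(a, y)): a=2, y=2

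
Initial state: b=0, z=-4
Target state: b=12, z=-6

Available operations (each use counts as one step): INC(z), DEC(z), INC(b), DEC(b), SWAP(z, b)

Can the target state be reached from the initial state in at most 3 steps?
No

The target state cannot be reached within 3 steps.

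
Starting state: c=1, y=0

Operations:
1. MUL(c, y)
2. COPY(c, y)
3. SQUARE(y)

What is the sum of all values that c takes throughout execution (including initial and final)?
1

Values of c at each step:
Initial: c = 1
After step 1: c = 0
After step 2: c = 0
After step 3: c = 0
Sum = 1 + 0 + 0 + 0 = 1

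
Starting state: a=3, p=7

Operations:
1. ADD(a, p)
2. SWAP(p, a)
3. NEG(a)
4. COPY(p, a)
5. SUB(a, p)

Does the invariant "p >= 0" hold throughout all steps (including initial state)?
No, violated after step 4

The invariant is violated after step 4.

State at each step:
Initial: a=3, p=7
After step 1: a=10, p=7
After step 2: a=7, p=10
After step 3: a=-7, p=10
After step 4: a=-7, p=-7
After step 5: a=0, p=-7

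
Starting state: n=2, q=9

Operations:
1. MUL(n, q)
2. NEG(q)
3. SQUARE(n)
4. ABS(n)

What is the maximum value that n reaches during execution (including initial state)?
324

Values of n at each step:
Initial: n = 2
After step 1: n = 18
After step 2: n = 18
After step 3: n = 324 ← maximum
After step 4: n = 324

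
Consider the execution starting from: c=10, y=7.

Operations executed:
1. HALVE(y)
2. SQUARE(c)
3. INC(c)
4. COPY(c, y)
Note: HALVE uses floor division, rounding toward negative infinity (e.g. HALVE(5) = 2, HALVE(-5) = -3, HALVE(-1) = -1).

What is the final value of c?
c = 3

Tracing execution:
Step 1: HALVE(y) → c = 10
Step 2: SQUARE(c) → c = 100
Step 3: INC(c) → c = 101
Step 4: COPY(c, y) → c = 3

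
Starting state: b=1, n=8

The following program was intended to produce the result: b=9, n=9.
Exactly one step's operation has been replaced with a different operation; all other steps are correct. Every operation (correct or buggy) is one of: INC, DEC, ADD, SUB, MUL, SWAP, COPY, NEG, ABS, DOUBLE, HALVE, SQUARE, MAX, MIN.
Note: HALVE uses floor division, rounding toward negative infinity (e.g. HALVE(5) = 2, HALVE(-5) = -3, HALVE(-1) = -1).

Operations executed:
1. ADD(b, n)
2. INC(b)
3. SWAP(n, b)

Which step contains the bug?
Step 2

Trace with buggy code:
Initial: b=1, n=8
After step 1: b=9, n=8
After step 2: b=10, n=8
After step 3: b=8, n=10
Actual final b=8, n=10 ≠ expected b=9, n=9.
Step 2 is the only position where a single-operation replacement can produce the expected result.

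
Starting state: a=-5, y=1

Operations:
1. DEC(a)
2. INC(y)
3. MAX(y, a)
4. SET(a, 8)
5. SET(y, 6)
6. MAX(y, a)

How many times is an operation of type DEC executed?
1

Counting DEC operations:
Step 1: DEC(a) ← DEC
Total: 1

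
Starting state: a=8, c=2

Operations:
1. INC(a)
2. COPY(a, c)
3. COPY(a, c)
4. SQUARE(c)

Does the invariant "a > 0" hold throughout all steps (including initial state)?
Yes

The invariant holds at every step.

State at each step:
Initial: a=8, c=2
After step 1: a=9, c=2
After step 2: a=2, c=2
After step 3: a=2, c=2
After step 4: a=2, c=4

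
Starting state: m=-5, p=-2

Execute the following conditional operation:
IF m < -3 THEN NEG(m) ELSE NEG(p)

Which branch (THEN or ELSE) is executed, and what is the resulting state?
Branch: THEN, Final state: m=5, p=-2

Evaluating condition: m < -3
m = -5
Condition is True, so THEN branch executes
After NEG(m): m=5, p=-2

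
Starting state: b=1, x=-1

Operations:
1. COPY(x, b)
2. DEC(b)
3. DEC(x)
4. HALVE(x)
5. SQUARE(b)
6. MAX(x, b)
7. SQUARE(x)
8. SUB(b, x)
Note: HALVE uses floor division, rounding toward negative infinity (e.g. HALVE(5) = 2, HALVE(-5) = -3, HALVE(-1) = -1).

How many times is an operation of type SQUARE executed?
2

Counting SQUARE operations:
Step 5: SQUARE(b) ← SQUARE
Step 7: SQUARE(x) ← SQUARE
Total: 2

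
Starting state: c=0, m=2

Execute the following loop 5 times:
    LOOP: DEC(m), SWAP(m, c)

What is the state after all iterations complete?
c=-1, m=-2

Iteration trace:
Start: c=0, m=2
After iteration 1: c=1, m=0
After iteration 2: c=-1, m=1
After iteration 3: c=0, m=-1
After iteration 4: c=-2, m=0
After iteration 5: c=-1, m=-2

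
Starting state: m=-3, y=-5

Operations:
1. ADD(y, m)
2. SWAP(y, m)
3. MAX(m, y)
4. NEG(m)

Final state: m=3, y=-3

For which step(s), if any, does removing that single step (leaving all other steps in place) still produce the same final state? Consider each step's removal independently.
Step(s) 1

Testing removal of each single step:
Without step 1: final = m=3, y=-3 (same)
Without step 2: final = m=3, y=-8 (different)
Without step 3: final = m=8, y=-3 (different)
Without step 4: final = m=-3, y=-3 (different)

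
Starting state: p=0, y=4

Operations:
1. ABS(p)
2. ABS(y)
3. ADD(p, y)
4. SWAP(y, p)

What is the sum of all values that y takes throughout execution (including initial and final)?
20

Values of y at each step:
Initial: y = 4
After step 1: y = 4
After step 2: y = 4
After step 3: y = 4
After step 4: y = 4
Sum = 4 + 4 + 4 + 4 + 4 = 20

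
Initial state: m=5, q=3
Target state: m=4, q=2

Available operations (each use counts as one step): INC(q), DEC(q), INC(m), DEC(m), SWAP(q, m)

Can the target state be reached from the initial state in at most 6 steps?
Yes

Path (2 steps): DEC(q) → DEC(m)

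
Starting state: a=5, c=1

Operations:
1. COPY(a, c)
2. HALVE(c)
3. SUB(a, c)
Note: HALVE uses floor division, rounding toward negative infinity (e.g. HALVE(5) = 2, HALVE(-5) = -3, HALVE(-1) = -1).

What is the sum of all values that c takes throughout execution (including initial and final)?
2

Values of c at each step:
Initial: c = 1
After step 1: c = 1
After step 2: c = 0
After step 3: c = 0
Sum = 1 + 1 + 0 + 0 = 2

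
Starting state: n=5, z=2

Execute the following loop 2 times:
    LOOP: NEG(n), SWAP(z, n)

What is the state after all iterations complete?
n=-5, z=-2

Iteration trace:
Start: n=5, z=2
After iteration 1: n=2, z=-5
After iteration 2: n=-5, z=-2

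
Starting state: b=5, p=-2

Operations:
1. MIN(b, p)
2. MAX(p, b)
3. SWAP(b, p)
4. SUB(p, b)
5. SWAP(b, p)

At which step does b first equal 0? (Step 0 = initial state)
Step 5

Tracing b:
Initial: b = 5
After step 1: b = -2
After step 2: b = -2
After step 3: b = -2
After step 4: b = -2
After step 5: b = 0 ← first occurrence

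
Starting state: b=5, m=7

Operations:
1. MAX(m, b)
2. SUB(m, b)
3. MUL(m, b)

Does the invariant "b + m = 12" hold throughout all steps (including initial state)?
No, violated after step 2

The invariant is violated after step 2.

State at each step:
Initial: b=5, m=7
After step 1: b=5, m=7
After step 2: b=5, m=2
After step 3: b=5, m=10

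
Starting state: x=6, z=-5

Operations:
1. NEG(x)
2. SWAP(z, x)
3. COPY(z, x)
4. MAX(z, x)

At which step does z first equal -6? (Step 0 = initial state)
Step 2

Tracing z:
Initial: z = -5
After step 1: z = -5
After step 2: z = -6 ← first occurrence
After step 3: z = -5
After step 4: z = -5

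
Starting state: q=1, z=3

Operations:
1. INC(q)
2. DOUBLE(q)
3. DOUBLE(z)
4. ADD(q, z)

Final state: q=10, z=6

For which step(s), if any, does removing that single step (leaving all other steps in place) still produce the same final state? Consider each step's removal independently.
None - removing any single step changes the final result

Testing removal of each single step:
Without step 1: final = q=8, z=6 (different)
Without step 2: final = q=8, z=6 (different)
Without step 3: final = q=7, z=3 (different)
Without step 4: final = q=4, z=6 (different)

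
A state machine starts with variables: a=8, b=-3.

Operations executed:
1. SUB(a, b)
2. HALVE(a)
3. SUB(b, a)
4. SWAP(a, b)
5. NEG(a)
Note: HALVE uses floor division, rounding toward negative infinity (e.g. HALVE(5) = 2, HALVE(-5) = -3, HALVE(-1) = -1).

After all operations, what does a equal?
a = 8

Tracing execution:
Step 1: SUB(a, b) → a = 11
Step 2: HALVE(a) → a = 5
Step 3: SUB(b, a) → a = 5
Step 4: SWAP(a, b) → a = -8
Step 5: NEG(a) → a = 8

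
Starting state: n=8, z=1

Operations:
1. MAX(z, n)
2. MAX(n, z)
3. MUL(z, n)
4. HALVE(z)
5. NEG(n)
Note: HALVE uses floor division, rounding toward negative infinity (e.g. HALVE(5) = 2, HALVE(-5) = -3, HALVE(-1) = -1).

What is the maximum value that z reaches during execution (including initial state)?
64

Values of z at each step:
Initial: z = 1
After step 1: z = 8
After step 2: z = 8
After step 3: z = 64 ← maximum
After step 4: z = 32
After step 5: z = 32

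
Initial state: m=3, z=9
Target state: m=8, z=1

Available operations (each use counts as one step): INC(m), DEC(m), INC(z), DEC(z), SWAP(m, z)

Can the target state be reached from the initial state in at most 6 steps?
Yes

Path (4 steps): DEC(m) → DEC(m) → DEC(z) → SWAP(m, z)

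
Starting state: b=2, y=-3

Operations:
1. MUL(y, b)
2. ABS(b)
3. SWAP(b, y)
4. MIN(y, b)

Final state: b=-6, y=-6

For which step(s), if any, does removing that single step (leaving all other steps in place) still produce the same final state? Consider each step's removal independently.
Step(s) 2

Testing removal of each single step:
Without step 1: final = b=-3, y=-3 (different)
Without step 2: final = b=-6, y=-6 (same)
Without step 3: final = b=2, y=-6 (different)
Without step 4: final = b=-6, y=2 (different)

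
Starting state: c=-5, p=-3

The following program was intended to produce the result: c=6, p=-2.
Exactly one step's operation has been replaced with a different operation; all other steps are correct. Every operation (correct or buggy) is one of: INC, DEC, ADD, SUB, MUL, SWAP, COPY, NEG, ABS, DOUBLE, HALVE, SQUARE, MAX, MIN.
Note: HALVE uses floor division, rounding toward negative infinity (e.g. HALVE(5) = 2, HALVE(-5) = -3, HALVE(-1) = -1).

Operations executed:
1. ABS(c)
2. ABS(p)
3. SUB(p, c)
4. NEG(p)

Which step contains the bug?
Step 4

Trace with buggy code:
Initial: c=-5, p=-3
After step 1: c=5, p=-3
After step 2: c=5, p=3
After step 3: c=5, p=-2
After step 4: c=5, p=2
Actual final c=5, p=2 ≠ expected c=6, p=-2.
Step 4 is the only position where a single-operation replacement can produce the expected result.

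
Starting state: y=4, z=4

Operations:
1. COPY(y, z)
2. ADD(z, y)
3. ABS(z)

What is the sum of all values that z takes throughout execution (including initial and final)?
24

Values of z at each step:
Initial: z = 4
After step 1: z = 4
After step 2: z = 8
After step 3: z = 8
Sum = 4 + 4 + 8 + 8 = 24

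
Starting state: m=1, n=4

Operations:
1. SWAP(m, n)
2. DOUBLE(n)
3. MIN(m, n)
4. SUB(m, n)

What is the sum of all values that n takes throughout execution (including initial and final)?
11

Values of n at each step:
Initial: n = 4
After step 1: n = 1
After step 2: n = 2
After step 3: n = 2
After step 4: n = 2
Sum = 4 + 1 + 2 + 2 + 2 = 11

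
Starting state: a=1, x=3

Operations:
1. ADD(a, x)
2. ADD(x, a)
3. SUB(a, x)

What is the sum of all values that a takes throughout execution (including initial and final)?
6

Values of a at each step:
Initial: a = 1
After step 1: a = 4
After step 2: a = 4
After step 3: a = -3
Sum = 1 + 4 + 4 + -3 = 6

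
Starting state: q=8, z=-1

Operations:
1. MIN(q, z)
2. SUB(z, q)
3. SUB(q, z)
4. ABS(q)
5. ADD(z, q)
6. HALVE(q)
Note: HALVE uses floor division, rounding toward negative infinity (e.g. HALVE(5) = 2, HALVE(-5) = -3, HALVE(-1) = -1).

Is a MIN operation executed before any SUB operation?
Yes

First MIN: step 1
First SUB: step 2
Since 1 < 2, MIN comes first.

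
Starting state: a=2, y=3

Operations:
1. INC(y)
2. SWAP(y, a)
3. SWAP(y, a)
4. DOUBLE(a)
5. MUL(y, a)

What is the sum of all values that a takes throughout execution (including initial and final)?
18

Values of a at each step:
Initial: a = 2
After step 1: a = 2
After step 2: a = 4
After step 3: a = 2
After step 4: a = 4
After step 5: a = 4
Sum = 2 + 2 + 4 + 2 + 4 + 4 = 18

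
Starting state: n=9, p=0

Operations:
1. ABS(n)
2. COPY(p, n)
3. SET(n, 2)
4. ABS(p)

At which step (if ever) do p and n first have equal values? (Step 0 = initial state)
Step 2

p and n first become equal after step 2.

Comparing values at each step:
Initial: p=0, n=9
After step 1: p=0, n=9
After step 2: p=9, n=9 ← equal!
After step 3: p=9, n=2
After step 4: p=9, n=2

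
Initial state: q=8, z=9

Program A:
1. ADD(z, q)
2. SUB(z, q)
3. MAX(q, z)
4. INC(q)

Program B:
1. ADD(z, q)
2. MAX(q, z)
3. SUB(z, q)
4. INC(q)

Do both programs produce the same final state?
No

Program A final state: q=10, z=9
Program B final state: q=18, z=0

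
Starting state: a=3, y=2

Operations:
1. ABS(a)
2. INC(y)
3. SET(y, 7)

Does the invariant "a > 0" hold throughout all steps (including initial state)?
Yes

The invariant holds at every step.

State at each step:
Initial: a=3, y=2
After step 1: a=3, y=2
After step 2: a=3, y=3
After step 3: a=3, y=7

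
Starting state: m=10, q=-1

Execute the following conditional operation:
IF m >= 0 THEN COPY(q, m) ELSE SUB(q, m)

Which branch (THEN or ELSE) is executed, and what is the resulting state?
Branch: THEN, Final state: m=10, q=10

Evaluating condition: m >= 0
m = 10
Condition is True, so THEN branch executes
After COPY(q, m): m=10, q=10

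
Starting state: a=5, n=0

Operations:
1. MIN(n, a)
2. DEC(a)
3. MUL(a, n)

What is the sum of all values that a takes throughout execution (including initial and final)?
14

Values of a at each step:
Initial: a = 5
After step 1: a = 5
After step 2: a = 4
After step 3: a = 0
Sum = 5 + 5 + 4 + 0 = 14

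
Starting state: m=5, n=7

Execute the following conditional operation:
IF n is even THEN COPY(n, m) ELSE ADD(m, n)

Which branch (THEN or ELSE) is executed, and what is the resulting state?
Branch: ELSE, Final state: m=12, n=7

Evaluating condition: n is even
Condition is False, so ELSE branch executes
After ADD(m, n): m=12, n=7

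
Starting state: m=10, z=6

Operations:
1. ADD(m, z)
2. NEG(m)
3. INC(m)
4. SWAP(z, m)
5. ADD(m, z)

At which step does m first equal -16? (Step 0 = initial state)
Step 2

Tracing m:
Initial: m = 10
After step 1: m = 16
After step 2: m = -16 ← first occurrence
After step 3: m = -15
After step 4: m = 6
After step 5: m = -9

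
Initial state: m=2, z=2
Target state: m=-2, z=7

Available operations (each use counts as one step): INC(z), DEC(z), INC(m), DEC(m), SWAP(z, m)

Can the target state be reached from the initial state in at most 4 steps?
No

The target state cannot be reached within 4 steps.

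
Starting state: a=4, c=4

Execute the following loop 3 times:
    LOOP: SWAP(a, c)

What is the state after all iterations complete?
a=4, c=4

Iteration trace:
Start: a=4, c=4
After iteration 1: a=4, c=4
After iteration 2: a=4, c=4
After iteration 3: a=4, c=4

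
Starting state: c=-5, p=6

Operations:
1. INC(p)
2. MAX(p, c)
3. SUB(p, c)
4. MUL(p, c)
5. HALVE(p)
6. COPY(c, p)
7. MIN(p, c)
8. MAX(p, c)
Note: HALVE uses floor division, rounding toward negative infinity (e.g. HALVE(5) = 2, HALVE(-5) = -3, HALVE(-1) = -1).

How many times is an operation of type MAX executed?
2

Counting MAX operations:
Step 2: MAX(p, c) ← MAX
Step 8: MAX(p, c) ← MAX
Total: 2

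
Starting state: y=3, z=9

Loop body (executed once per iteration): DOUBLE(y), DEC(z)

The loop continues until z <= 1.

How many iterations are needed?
8

Tracing iterations:
Initial: y=3, z=9
After iteration 1: y=6, z=8
After iteration 2: y=12, z=7
After iteration 3: y=24, z=6
After iteration 4: y=48, z=5
After iteration 5: y=96, z=4
After iteration 6: y=192, z=3
After iteration 7: y=384, z=2
After iteration 8: y=768, z=1
z <= 1 now holds, so the loop exits after 8 iterations.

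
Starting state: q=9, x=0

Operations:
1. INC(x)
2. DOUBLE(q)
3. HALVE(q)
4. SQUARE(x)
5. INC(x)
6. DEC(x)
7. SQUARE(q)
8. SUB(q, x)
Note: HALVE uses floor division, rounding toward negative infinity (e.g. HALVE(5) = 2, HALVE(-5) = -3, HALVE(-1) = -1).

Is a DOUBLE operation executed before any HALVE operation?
Yes

First DOUBLE: step 2
First HALVE: step 3
Since 2 < 3, DOUBLE comes first.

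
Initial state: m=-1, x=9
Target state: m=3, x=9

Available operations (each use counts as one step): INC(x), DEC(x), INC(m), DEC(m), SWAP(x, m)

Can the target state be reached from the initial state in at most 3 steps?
No

The target state cannot be reached within 3 steps.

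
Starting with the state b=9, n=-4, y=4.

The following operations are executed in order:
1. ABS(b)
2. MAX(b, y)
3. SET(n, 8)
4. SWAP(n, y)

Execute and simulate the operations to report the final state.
{b: 9, n: 4, y: 8}

Step-by-step execution:
Initial: b=9, n=-4, y=4
After step 1 (ABS(b)): b=9, n=-4, y=4
After step 2 (MAX(b, y)): b=9, n=-4, y=4
After step 3 (SET(n, 8)): b=9, n=8, y=4
After step 4 (SWAP(n, y)): b=9, n=4, y=8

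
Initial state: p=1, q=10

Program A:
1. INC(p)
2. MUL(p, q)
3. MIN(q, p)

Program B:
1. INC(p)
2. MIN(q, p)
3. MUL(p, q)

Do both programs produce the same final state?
No

Program A final state: p=20, q=10
Program B final state: p=4, q=2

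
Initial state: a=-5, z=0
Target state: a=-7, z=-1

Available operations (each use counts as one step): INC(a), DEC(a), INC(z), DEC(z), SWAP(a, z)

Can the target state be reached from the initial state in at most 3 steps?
Yes

Path (3 steps): DEC(a) → DEC(a) → DEC(z)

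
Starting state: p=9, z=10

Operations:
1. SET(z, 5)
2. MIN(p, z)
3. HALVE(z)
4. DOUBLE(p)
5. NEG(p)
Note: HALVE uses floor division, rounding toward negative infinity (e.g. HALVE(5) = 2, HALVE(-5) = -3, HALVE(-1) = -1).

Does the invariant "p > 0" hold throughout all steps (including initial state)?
No, violated after step 5

The invariant is violated after step 5.

State at each step:
Initial: p=9, z=10
After step 1: p=9, z=5
After step 2: p=5, z=5
After step 3: p=5, z=2
After step 4: p=10, z=2
After step 5: p=-10, z=2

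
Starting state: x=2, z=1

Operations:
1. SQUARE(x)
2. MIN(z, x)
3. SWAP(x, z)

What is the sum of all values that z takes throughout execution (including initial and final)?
7

Values of z at each step:
Initial: z = 1
After step 1: z = 1
After step 2: z = 1
After step 3: z = 4
Sum = 1 + 1 + 1 + 4 = 7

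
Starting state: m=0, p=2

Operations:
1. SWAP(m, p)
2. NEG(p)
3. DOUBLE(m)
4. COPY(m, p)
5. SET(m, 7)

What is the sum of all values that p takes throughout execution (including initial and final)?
2

Values of p at each step:
Initial: p = 2
After step 1: p = 0
After step 2: p = 0
After step 3: p = 0
After step 4: p = 0
After step 5: p = 0
Sum = 2 + 0 + 0 + 0 + 0 + 0 = 2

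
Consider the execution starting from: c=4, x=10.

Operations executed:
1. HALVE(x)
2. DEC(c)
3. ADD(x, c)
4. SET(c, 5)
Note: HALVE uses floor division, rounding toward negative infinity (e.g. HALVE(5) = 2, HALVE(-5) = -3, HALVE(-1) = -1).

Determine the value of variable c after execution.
c = 5

Tracing execution:
Step 1: HALVE(x) → c = 4
Step 2: DEC(c) → c = 3
Step 3: ADD(x, c) → c = 3
Step 4: SET(c, 5) → c = 5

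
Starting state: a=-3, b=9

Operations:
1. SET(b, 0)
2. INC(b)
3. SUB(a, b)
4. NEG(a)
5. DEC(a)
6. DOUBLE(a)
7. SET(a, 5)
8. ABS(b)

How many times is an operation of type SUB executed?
1

Counting SUB operations:
Step 3: SUB(a, b) ← SUB
Total: 1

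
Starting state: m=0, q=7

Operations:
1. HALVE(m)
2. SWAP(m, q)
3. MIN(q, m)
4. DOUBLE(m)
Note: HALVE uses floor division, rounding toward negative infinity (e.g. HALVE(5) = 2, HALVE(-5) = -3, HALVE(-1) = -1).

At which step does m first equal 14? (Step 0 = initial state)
Step 4

Tracing m:
Initial: m = 0
After step 1: m = 0
After step 2: m = 7
After step 3: m = 7
After step 4: m = 14 ← first occurrence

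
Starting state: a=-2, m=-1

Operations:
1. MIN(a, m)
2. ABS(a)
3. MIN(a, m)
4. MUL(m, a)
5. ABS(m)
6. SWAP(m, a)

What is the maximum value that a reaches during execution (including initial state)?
2

Values of a at each step:
Initial: a = -2
After step 1: a = -2
After step 2: a = 2 ← maximum
After step 3: a = -1
After step 4: a = -1
After step 5: a = -1
After step 6: a = 1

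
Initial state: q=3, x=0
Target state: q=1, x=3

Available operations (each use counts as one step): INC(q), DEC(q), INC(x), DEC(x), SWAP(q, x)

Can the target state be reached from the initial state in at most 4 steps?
Yes

Path (2 steps): INC(x) → SWAP(q, x)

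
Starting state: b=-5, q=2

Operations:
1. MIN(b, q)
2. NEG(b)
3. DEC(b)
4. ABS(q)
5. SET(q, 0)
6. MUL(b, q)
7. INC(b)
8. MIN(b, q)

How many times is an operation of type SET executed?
1

Counting SET operations:
Step 5: SET(q, 0) ← SET
Total: 1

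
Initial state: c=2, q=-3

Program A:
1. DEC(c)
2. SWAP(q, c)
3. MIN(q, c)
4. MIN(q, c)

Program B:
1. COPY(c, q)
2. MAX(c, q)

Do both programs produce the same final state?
Yes

Program A final state: c=-3, q=-3
Program B final state: c=-3, q=-3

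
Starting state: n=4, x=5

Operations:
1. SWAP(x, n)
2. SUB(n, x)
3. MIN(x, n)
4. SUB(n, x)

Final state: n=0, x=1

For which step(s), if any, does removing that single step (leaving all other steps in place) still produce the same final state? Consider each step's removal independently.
None - removing any single step changes the final result

Testing removal of each single step:
Without step 1: final = n=0, x=-1 (different)
Without step 2: final = n=1, x=4 (different)
Without step 3: final = n=-3, x=4 (different)
Without step 4: final = n=1, x=1 (different)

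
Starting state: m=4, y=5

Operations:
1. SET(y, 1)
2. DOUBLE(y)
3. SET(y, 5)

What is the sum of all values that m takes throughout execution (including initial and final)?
16

Values of m at each step:
Initial: m = 4
After step 1: m = 4
After step 2: m = 4
After step 3: m = 4
Sum = 4 + 4 + 4 + 4 = 16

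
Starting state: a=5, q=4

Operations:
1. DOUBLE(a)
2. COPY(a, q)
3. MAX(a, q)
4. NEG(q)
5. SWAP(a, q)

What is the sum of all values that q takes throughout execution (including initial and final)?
16

Values of q at each step:
Initial: q = 4
After step 1: q = 4
After step 2: q = 4
After step 3: q = 4
After step 4: q = -4
After step 5: q = 4
Sum = 4 + 4 + 4 + 4 + -4 + 4 = 16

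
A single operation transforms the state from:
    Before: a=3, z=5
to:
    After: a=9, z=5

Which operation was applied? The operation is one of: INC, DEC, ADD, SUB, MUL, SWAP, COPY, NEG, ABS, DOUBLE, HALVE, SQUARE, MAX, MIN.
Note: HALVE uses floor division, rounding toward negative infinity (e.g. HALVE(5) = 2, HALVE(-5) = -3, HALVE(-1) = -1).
SQUARE(a)

Analyzing the change:
Before: a=3, z=5
After: a=9, z=5
Variable a changed from 3 to 9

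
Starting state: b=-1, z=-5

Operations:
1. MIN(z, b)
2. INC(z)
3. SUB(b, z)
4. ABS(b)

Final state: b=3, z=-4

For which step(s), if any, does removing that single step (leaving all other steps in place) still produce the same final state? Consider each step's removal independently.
Step(s) 1, 4

Testing removal of each single step:
Without step 1: final = b=3, z=-4 (same)
Without step 2: final = b=4, z=-5 (different)
Without step 3: final = b=1, z=-4 (different)
Without step 4: final = b=3, z=-4 (same)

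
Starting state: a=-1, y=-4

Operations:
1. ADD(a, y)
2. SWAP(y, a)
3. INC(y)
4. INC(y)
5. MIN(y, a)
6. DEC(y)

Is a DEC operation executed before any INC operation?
No

First DEC: step 6
First INC: step 3
Since 6 > 3, INC comes first.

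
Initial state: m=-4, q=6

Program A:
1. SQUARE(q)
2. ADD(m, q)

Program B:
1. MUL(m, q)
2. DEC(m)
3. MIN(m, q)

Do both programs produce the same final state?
No

Program A final state: m=32, q=36
Program B final state: m=-25, q=6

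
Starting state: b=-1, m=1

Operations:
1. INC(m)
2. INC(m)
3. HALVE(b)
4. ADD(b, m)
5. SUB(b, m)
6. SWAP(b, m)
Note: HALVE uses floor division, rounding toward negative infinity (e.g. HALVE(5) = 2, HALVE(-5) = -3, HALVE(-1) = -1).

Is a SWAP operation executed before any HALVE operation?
No

First SWAP: step 6
First HALVE: step 3
Since 6 > 3, HALVE comes first.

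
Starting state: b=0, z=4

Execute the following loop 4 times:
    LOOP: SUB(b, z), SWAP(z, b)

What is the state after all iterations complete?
b=-12, z=20

Iteration trace:
Start: b=0, z=4
After iteration 1: b=4, z=-4
After iteration 2: b=-4, z=8
After iteration 3: b=8, z=-12
After iteration 4: b=-12, z=20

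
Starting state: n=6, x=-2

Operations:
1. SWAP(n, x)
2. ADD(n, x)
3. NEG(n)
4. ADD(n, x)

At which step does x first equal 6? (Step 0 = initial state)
Step 1

Tracing x:
Initial: x = -2
After step 1: x = 6 ← first occurrence
After step 2: x = 6
After step 3: x = 6
After step 4: x = 6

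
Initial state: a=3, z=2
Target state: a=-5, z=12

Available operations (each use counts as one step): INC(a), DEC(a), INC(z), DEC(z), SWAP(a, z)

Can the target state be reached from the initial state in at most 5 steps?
No

The target state cannot be reached within 5 steps.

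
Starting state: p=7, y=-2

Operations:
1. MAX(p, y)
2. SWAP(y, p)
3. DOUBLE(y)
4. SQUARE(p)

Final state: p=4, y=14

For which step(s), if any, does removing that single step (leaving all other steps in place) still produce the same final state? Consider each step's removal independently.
Step(s) 1

Testing removal of each single step:
Without step 1: final = p=4, y=14 (same)
Without step 2: final = p=49, y=-4 (different)
Without step 3: final = p=4, y=7 (different)
Without step 4: final = p=-2, y=14 (different)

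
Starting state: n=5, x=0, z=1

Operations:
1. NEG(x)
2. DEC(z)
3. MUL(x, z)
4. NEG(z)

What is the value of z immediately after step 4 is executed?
z = 0

Tracing z through execution:
Initial: z = 1
After step 1 (NEG(x)): z = 1
After step 2 (DEC(z)): z = 0
After step 3 (MUL(x, z)): z = 0
After step 4 (NEG(z)): z = 0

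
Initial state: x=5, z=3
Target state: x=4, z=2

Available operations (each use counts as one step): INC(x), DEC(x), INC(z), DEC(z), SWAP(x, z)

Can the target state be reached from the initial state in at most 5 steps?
Yes

Path (2 steps): DEC(x) → DEC(z)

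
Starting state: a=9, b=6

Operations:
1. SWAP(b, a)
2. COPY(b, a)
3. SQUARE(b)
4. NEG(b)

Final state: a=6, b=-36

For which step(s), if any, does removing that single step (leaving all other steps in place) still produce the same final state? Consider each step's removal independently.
None - removing any single step changes the final result

Testing removal of each single step:
Without step 1: final = a=9, b=-81 (different)
Without step 2: final = a=6, b=-81 (different)
Without step 3: final = a=6, b=-6 (different)
Without step 4: final = a=6, b=36 (different)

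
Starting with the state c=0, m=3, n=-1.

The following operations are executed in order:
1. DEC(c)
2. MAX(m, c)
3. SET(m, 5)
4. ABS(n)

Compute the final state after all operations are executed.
{c: -1, m: 5, n: 1}

Step-by-step execution:
Initial: c=0, m=3, n=-1
After step 1 (DEC(c)): c=-1, m=3, n=-1
After step 2 (MAX(m, c)): c=-1, m=3, n=-1
After step 3 (SET(m, 5)): c=-1, m=5, n=-1
After step 4 (ABS(n)): c=-1, m=5, n=1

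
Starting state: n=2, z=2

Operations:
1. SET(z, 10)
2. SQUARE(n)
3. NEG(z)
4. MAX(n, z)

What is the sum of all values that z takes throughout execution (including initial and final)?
2

Values of z at each step:
Initial: z = 2
After step 1: z = 10
After step 2: z = 10
After step 3: z = -10
After step 4: z = -10
Sum = 2 + 10 + 10 + -10 + -10 = 2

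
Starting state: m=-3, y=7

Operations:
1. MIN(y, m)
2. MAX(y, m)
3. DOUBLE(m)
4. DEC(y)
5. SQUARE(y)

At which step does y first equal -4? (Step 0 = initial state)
Step 4

Tracing y:
Initial: y = 7
After step 1: y = -3
After step 2: y = -3
After step 3: y = -3
After step 4: y = -4 ← first occurrence
After step 5: y = 16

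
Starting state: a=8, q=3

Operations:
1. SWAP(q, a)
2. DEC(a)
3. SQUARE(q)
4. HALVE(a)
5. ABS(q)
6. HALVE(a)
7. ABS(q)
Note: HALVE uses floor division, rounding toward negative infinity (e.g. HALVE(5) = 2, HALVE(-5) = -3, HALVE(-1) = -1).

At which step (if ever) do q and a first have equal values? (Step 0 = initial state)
Never

q and a never become equal during execution.

Comparing values at each step:
Initial: q=3, a=8
After step 1: q=8, a=3
After step 2: q=8, a=2
After step 3: q=64, a=2
After step 4: q=64, a=1
After step 5: q=64, a=1
After step 6: q=64, a=0
After step 7: q=64, a=0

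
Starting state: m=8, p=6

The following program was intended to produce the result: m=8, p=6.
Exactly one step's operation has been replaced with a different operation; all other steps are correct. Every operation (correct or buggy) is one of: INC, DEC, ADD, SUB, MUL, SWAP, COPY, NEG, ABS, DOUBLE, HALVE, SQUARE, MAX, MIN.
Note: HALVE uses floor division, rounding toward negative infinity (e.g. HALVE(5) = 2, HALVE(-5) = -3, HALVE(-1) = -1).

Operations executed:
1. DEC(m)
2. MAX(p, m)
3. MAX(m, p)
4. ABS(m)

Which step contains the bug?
Step 2

Trace with buggy code:
Initial: m=8, p=6
After step 1: m=7, p=6
After step 2: m=7, p=7
After step 3: m=7, p=7
After step 4: m=7, p=7
Actual final m=7, p=7 ≠ expected m=8, p=6.
Step 2 is the only position where a single-operation replacement can produce the expected result.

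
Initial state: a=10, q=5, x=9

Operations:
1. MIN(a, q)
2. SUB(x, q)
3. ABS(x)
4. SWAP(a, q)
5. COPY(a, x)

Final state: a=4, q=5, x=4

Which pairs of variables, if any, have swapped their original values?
None

Comparing initial and final values:
a: 10 → 4
q: 5 → 5
x: 9 → 4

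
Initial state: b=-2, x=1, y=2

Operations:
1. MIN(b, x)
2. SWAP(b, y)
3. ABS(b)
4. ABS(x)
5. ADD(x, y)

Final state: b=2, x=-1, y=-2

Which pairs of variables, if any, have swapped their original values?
(y, b)

Comparing initial and final values:
y: 2 → -2
x: 1 → -1
b: -2 → 2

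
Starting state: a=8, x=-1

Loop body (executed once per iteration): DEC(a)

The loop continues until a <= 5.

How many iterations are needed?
3

Tracing iterations:
Initial: a=8, x=-1
After iteration 1: a=7, x=-1
After iteration 2: a=6, x=-1
After iteration 3: a=5, x=-1
a <= 5 now holds, so the loop exits after 3 iterations.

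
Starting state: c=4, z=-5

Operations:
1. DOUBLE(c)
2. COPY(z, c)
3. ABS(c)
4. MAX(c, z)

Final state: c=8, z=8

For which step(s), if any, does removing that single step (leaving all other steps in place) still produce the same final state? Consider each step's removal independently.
Step(s) 3, 4

Testing removal of each single step:
Without step 1: final = c=4, z=4 (different)
Without step 2: final = c=8, z=-5 (different)
Without step 3: final = c=8, z=8 (same)
Without step 4: final = c=8, z=8 (same)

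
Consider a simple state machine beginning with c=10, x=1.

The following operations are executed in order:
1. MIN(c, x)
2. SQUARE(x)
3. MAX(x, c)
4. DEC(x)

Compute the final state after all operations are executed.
{c: 1, x: 0}

Step-by-step execution:
Initial: c=10, x=1
After step 1 (MIN(c, x)): c=1, x=1
After step 2 (SQUARE(x)): c=1, x=1
After step 3 (MAX(x, c)): c=1, x=1
After step 4 (DEC(x)): c=1, x=0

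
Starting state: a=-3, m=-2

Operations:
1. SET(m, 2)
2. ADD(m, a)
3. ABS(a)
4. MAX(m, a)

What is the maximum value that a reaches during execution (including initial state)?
3

Values of a at each step:
Initial: a = -3
After step 1: a = -3
After step 2: a = -3
After step 3: a = 3 ← maximum
After step 4: a = 3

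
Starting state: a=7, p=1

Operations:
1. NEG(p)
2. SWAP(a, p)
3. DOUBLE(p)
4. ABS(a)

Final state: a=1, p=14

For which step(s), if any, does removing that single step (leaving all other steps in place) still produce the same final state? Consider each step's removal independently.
Step(s) 1

Testing removal of each single step:
Without step 1: final = a=1, p=14 (same)
Without step 2: final = a=7, p=-2 (different)
Without step 3: final = a=1, p=7 (different)
Without step 4: final = a=-1, p=14 (different)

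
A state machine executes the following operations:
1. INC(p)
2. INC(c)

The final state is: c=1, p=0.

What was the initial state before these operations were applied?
c=0, p=-1

Working backwards:
Final state: c=1, p=0
Before step 2 (INC(c)): c=0, p=0
Before step 1 (INC(p)): c=0, p=-1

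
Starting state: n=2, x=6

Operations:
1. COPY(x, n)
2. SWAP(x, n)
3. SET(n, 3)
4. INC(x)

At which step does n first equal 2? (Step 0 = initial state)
Step 0

Tracing n:
Initial: n = 2 ← first occurrence
After step 1: n = 2
After step 2: n = 2
After step 3: n = 3
After step 4: n = 3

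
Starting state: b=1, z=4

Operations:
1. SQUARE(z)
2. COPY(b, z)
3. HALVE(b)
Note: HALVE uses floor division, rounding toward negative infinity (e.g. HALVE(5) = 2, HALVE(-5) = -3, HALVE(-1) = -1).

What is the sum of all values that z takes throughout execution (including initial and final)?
52

Values of z at each step:
Initial: z = 4
After step 1: z = 16
After step 2: z = 16
After step 3: z = 16
Sum = 4 + 16 + 16 + 16 = 52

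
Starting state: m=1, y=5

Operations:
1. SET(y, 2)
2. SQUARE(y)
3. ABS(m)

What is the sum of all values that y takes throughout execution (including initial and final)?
15

Values of y at each step:
Initial: y = 5
After step 1: y = 2
After step 2: y = 4
After step 3: y = 4
Sum = 5 + 2 + 4 + 4 = 15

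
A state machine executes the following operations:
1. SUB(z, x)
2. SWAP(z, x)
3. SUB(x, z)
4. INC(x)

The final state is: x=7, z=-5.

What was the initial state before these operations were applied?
x=-5, z=-4

Working backwards:
Final state: x=7, z=-5
Before step 4 (INC(x)): x=6, z=-5
Before step 3 (SUB(x, z)): x=1, z=-5
Before step 2 (SWAP(z, x)): x=-5, z=1
Before step 1 (SUB(z, x)): x=-5, z=-4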